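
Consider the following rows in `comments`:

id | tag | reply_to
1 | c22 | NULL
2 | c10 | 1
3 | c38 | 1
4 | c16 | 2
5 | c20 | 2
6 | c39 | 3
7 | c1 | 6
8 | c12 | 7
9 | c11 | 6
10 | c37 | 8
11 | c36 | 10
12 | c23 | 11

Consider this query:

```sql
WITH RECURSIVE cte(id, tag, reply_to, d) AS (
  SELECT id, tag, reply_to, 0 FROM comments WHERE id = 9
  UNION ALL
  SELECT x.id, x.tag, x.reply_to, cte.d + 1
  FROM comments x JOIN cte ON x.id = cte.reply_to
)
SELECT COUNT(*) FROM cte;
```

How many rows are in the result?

Base: id=9 (c11), reply_to=6, d 0.
Iteration 1: join on id=6 -> c39 (id 6, reply_to=3, d 1).
Iteration 2: join on id=3 -> c38 (id 3, reply_to=1, d 2).
Iteration 3: join on id=1 -> c22 (id 1, reply_to=NULL, d 3).
Iteration 4: reply_to is NULL; no match; recursion stops.
Total rows emitted: 4.

4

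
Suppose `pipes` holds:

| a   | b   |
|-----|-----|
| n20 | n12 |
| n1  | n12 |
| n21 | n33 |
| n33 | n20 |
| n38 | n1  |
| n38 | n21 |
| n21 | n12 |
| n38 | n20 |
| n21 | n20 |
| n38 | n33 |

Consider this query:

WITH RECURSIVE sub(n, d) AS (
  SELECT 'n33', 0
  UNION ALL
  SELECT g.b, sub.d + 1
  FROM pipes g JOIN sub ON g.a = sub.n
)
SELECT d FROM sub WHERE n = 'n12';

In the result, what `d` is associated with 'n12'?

2

Base: (n33, d=0).
Iteration 1: edges from {n33} -> (n20, d=1).
Iteration 2: edges from {n20} -> (n12, d=2).
Iteration 3: no outgoing edges from {n12}; recursion stops.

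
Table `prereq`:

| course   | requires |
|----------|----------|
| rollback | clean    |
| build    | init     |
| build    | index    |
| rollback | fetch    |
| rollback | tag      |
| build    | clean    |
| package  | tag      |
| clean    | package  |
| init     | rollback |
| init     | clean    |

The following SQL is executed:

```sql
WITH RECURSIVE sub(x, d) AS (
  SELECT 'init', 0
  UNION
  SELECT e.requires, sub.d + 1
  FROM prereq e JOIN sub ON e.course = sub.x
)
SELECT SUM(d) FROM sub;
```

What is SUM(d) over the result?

Base: (init, d=0).
Iteration 1: edges from {init} -> (clean, d=1), (rollback, d=1).
Iteration 2: edges from {clean,rollback} -> (clean, d=2), (fetch, d=2), (package, d=2), (tag, d=2).
Iteration 3: edges from {clean,fetch,package,tag} -> (package, d=3), (tag, d=3).
Iteration 4: edges from {package,tag} -> (tag, d=4).
Iteration 5: no outgoing edges from {tag}; recursion stops.
SUM(d) = 0 + 1 + 1 + 2 + 2 + 2 + 2 + 3 + 3 + 4 = 20.

20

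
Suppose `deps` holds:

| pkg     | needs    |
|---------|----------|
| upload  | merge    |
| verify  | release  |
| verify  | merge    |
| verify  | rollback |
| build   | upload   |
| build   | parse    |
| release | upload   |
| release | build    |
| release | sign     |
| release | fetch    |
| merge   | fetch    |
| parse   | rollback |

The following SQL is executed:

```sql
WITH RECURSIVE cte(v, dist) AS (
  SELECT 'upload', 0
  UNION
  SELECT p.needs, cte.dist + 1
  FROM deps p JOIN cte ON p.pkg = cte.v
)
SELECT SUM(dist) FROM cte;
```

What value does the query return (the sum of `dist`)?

Base: (upload, dist=0).
Iteration 1: edges from {upload} -> (merge, dist=1).
Iteration 2: edges from {merge} -> (fetch, dist=2).
Iteration 3: no outgoing edges from {fetch}; recursion stops.
SUM(dist) = 0 + 1 + 2 = 3.

3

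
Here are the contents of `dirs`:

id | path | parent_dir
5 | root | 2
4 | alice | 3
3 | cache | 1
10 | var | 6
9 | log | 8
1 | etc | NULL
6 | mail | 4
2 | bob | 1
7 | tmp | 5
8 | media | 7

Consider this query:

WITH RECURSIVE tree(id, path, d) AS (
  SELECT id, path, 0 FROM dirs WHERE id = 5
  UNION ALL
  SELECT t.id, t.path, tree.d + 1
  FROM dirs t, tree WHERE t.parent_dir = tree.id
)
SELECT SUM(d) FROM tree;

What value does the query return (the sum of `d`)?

Base: id=5 (root) at d 0.
Iteration 1: rows with parent_dir in {5} -> tmp (id 7, d 1).
Iteration 2: rows with parent_dir in {7} -> media (id 8, d 2).
Iteration 3: rows with parent_dir in {8} -> log (id 9, d 3).
Iteration 4: no rows with parent_dir in {9}; recursion stops.
SUM(d) = 0 + 1 + 2 + 3 = 6.

6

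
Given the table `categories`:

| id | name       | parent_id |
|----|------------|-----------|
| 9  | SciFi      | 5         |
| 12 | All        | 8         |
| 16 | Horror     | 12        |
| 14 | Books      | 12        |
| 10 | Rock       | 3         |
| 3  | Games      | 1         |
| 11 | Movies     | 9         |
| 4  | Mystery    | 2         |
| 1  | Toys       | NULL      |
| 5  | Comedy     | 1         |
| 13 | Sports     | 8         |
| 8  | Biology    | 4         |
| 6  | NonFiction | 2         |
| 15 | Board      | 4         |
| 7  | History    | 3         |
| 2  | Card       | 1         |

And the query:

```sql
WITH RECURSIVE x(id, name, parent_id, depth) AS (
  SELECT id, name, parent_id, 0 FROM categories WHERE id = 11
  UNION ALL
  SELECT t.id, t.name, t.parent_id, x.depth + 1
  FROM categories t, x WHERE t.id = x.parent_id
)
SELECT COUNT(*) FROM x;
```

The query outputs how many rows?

Base: id=11 (Movies), parent_id=9, depth 0.
Iteration 1: join on id=9 -> SciFi (id 9, parent_id=5, depth 1).
Iteration 2: join on id=5 -> Comedy (id 5, parent_id=1, depth 2).
Iteration 3: join on id=1 -> Toys (id 1, parent_id=NULL, depth 3).
Iteration 4: parent_id is NULL; no match; recursion stops.
Total rows emitted: 4.

4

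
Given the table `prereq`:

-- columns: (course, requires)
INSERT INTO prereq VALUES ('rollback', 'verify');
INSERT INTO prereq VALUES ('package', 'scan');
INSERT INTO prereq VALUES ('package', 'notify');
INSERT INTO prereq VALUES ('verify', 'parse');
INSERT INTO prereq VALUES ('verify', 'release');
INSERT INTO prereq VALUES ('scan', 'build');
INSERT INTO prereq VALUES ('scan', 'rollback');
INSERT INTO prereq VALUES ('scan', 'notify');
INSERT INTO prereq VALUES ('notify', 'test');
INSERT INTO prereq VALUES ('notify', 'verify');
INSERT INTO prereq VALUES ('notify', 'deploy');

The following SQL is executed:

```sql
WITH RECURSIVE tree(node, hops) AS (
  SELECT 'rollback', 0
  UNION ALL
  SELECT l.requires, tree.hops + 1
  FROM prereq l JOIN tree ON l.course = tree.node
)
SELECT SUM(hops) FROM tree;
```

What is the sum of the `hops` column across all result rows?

5

Base: (rollback, hops=0).
Iteration 1: edges from {rollback} -> (verify, hops=1).
Iteration 2: edges from {verify} -> (parse, hops=2), (release, hops=2).
Iteration 3: no outgoing edges from {parse,release}; recursion stops.
SUM(hops) = 0 + 1 + 2 + 2 = 5.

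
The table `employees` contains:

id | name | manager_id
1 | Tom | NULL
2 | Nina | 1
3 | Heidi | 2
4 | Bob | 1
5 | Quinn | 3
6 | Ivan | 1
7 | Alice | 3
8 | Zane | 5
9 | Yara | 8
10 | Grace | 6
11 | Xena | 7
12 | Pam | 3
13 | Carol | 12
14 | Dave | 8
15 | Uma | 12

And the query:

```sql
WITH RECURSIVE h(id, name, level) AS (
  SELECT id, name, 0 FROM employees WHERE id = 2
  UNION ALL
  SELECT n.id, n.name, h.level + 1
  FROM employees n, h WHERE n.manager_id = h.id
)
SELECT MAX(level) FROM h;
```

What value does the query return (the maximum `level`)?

Base: id=2 (Nina) at level 0.
Iteration 1: rows with manager_id in {2} -> Heidi (id 3, level 1).
Iteration 2: rows with manager_id in {3} -> Quinn (id 5, level 2), Alice (id 7, level 2), Pam (id 12, level 2).
Iteration 3: rows with manager_id in {5,7,12} -> Zane (id 8, level 3), Xena (id 11, level 3), Carol (id 13, level 3), Uma (id 15, level 3).
Iteration 4: rows with manager_id in {8,11,13,15} -> Yara (id 9, level 4), Dave (id 14, level 4).
Iteration 5: no rows with manager_id in {9,14}; recursion stops.
level values: 0, 1, 2, 2, 2, 3, 3, 3, 3, 4, 4; the maximum is 4.

4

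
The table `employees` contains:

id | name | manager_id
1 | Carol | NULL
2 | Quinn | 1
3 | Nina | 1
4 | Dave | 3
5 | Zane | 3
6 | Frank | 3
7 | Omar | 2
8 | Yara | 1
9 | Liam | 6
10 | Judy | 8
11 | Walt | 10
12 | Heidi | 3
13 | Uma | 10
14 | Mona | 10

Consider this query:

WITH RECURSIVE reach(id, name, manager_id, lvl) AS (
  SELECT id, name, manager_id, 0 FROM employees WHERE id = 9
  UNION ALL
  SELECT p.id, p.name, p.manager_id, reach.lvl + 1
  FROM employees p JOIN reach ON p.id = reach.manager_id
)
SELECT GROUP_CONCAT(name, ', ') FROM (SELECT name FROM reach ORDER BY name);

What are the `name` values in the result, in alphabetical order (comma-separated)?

Carol, Frank, Liam, Nina

Base: id=9 (Liam), manager_id=6, lvl 0.
Iteration 1: join on id=6 -> Frank (id 6, manager_id=3, lvl 1).
Iteration 2: join on id=3 -> Nina (id 3, manager_id=1, lvl 2).
Iteration 3: join on id=1 -> Carol (id 1, manager_id=NULL, lvl 3).
Iteration 4: manager_id is NULL; no match; recursion stops.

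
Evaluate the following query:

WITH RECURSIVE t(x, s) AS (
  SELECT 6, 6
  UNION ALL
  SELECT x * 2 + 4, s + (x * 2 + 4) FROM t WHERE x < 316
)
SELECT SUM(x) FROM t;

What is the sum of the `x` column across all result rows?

606

Base: x=6, s=6.
Iteration 1: 6 < 316 holds -> x = 6 * 2 + 4 = 16, s = 6 + 16 = 22.
Iteration 2: 16 < 316 holds -> x = 16 * 2 + 4 = 36, s = 22 + 36 = 58.
Iteration 3: 36 < 316 holds -> x = 36 * 2 + 4 = 76, s = 58 + 76 = 134.
Iteration 4: 76 < 316 holds -> x = 76 * 2 + 4 = 156, s = 134 + 156 = 290.
Iteration 5: 156 < 316 holds -> x = 156 * 2 + 4 = 316, s = 290 + 316 = 606.
Iteration 6: 316 < 316 fails; recursion stops.
SUM(x) = 6 + 16 + 36 + 76 + 156 + 316 = 606.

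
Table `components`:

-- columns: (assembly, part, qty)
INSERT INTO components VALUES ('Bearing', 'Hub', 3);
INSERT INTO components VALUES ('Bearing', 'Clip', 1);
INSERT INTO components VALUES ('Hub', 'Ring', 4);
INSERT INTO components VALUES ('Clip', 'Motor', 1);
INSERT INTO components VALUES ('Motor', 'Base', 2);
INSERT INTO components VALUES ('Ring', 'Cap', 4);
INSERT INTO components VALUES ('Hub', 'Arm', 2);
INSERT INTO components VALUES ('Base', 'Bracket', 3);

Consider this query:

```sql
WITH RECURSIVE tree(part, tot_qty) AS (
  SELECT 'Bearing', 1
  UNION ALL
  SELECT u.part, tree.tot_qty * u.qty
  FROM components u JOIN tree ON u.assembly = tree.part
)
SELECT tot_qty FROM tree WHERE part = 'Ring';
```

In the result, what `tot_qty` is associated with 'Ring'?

12

Base: (Bearing, tot_qty=1).
Iteration 1: components of {Bearing} -> Clip = 1*1 = 1, Hub = 1*3 = 3.
Iteration 2: components of {Clip,Hub} -> Arm = 3*2 = 6, Motor = 1*1 = 1, Ring = 3*4 = 12.
Iteration 3: components of {Arm,Motor,Ring} -> Base = 1*2 = 2, Cap = 12*4 = 48.
Iteration 4: components of {Base,Cap} -> Bracket = 2*3 = 6.
Iteration 5: no further components; recursion stops.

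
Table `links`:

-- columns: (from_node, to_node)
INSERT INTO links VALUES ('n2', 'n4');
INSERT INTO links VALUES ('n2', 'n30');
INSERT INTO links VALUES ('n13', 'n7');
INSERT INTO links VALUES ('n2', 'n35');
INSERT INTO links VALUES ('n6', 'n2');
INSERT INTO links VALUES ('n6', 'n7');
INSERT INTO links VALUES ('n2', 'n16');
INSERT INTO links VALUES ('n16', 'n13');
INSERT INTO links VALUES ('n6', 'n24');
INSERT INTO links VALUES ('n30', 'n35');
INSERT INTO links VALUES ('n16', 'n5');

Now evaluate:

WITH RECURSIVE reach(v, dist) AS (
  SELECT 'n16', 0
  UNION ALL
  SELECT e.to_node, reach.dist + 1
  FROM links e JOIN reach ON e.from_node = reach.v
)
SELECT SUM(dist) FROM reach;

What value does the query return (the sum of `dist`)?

Base: (n16, dist=0).
Iteration 1: edges from {n16} -> (n13, dist=1), (n5, dist=1).
Iteration 2: edges from {n13,n5} -> (n7, dist=2).
Iteration 3: no outgoing edges from {n7}; recursion stops.
SUM(dist) = 0 + 1 + 1 + 2 = 4.

4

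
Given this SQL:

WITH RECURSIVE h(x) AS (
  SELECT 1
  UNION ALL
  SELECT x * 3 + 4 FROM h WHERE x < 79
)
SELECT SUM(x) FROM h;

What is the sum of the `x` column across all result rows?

112

Base: x=1.
Iteration 1: 1 < 79 holds -> x = 1 * 3 + 4 = 7.
Iteration 2: 7 < 79 holds -> x = 7 * 3 + 4 = 25.
Iteration 3: 25 < 79 holds -> x = 25 * 3 + 4 = 79.
Iteration 4: 79 < 79 fails; recursion stops.
SUM(x) = 1 + 7 + 25 + 79 = 112.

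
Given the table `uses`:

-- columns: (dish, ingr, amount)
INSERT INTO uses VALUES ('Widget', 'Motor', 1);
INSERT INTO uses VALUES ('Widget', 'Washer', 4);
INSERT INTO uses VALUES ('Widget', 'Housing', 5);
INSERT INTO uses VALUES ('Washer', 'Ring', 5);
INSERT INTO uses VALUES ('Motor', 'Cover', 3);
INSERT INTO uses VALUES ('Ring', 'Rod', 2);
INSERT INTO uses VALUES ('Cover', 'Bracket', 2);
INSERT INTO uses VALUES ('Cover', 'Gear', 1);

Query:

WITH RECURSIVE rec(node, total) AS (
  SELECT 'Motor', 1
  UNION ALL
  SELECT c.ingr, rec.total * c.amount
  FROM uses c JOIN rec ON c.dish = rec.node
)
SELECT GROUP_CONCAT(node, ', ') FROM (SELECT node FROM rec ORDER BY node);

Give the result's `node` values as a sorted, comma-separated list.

Bracket, Cover, Gear, Motor

Base: (Motor, total=1).
Iteration 1: components of {Motor} -> Cover = 1*3 = 3.
Iteration 2: components of {Cover} -> Bracket = 3*2 = 6, Gear = 3*1 = 3.
Iteration 3: no further components; recursion stops.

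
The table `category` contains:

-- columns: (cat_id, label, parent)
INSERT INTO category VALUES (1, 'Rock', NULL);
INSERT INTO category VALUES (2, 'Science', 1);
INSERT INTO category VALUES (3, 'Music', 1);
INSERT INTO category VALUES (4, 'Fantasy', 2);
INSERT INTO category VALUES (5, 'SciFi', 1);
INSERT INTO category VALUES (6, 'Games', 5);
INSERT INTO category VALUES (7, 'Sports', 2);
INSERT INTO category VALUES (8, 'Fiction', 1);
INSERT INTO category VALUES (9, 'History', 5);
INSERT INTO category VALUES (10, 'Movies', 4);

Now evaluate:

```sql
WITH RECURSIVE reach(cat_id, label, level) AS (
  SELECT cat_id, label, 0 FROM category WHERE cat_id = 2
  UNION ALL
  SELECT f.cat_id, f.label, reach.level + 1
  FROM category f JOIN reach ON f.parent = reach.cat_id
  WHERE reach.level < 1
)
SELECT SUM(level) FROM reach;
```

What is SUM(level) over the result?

2

Base: cat_id=2 (Science) at level 0.
Iteration 1: rows with parent in {2} -> Fantasy (id 4, level 1), Sports (id 7, level 1).
Iteration 2: level < 1 fails for all current rows; recursion stops.
SUM(level) = 0 + 1 + 1 = 2.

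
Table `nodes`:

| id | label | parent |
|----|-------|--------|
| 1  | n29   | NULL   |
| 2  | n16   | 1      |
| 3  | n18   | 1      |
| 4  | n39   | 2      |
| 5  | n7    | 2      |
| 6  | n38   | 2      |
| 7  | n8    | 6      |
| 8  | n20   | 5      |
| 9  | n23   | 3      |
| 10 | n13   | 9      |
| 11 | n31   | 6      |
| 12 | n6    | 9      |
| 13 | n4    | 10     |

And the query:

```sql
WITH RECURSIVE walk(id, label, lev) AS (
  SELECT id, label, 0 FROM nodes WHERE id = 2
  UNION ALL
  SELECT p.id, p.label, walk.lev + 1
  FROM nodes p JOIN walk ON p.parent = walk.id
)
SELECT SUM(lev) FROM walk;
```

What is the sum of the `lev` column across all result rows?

9

Base: id=2 (n16) at lev 0.
Iteration 1: rows with parent in {2} -> n39 (id 4, lev 1), n7 (id 5, lev 1), n38 (id 6, lev 1).
Iteration 2: rows with parent in {4,5,6} -> n8 (id 7, lev 2), n20 (id 8, lev 2), n31 (id 11, lev 2).
Iteration 3: no rows with parent in {7,8,11}; recursion stops.
SUM(lev) = 0 + 1 + 1 + 1 + 2 + 2 + 2 = 9.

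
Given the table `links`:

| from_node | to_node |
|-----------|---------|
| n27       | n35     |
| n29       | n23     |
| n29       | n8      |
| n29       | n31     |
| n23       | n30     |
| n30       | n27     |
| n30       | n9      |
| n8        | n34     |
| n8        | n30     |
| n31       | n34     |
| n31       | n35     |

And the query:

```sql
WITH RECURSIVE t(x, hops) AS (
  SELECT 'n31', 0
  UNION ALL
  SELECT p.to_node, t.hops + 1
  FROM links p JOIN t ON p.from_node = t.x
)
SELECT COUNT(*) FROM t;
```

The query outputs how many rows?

Base: (n31, hops=0).
Iteration 1: edges from {n31} -> (n34, hops=1), (n35, hops=1).
Iteration 2: no outgoing edges from {n34,n35}; recursion stops.
Total rows emitted: 3.

3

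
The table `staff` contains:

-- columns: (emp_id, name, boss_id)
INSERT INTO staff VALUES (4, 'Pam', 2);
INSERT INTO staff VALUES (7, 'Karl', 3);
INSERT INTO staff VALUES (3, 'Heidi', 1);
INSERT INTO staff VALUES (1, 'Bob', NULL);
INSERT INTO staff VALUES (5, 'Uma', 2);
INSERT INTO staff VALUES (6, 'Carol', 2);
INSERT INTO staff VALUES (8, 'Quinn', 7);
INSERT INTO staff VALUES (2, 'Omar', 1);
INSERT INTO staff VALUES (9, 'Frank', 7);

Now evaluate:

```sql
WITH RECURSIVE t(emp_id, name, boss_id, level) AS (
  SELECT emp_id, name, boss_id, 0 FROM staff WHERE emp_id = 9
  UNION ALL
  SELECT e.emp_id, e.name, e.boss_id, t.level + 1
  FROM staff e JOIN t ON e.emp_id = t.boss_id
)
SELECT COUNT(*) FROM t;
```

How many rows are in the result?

Base: emp_id=9 (Frank), boss_id=7, level 0.
Iteration 1: join on emp_id=7 -> Karl (id 7, boss_id=3, level 1).
Iteration 2: join on emp_id=3 -> Heidi (id 3, boss_id=1, level 2).
Iteration 3: join on emp_id=1 -> Bob (id 1, boss_id=NULL, level 3).
Iteration 4: boss_id is NULL; no match; recursion stops.
Total rows emitted: 4.

4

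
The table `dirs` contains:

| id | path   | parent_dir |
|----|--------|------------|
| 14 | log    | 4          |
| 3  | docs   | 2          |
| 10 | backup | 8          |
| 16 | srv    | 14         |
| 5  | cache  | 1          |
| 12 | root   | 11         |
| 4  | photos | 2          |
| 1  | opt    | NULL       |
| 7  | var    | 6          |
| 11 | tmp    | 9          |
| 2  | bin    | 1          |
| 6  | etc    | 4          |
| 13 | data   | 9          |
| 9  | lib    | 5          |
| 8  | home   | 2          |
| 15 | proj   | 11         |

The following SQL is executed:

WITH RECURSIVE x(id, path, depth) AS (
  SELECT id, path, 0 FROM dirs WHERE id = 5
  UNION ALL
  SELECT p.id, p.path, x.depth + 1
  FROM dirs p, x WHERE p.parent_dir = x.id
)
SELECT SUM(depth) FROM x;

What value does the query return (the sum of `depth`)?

Base: id=5 (cache) at depth 0.
Iteration 1: rows with parent_dir in {5} -> lib (id 9, depth 1).
Iteration 2: rows with parent_dir in {9} -> tmp (id 11, depth 2), data (id 13, depth 2).
Iteration 3: rows with parent_dir in {11,13} -> root (id 12, depth 3), proj (id 15, depth 3).
Iteration 4: no rows with parent_dir in {12,15}; recursion stops.
SUM(depth) = 0 + 1 + 2 + 2 + 3 + 3 = 11.

11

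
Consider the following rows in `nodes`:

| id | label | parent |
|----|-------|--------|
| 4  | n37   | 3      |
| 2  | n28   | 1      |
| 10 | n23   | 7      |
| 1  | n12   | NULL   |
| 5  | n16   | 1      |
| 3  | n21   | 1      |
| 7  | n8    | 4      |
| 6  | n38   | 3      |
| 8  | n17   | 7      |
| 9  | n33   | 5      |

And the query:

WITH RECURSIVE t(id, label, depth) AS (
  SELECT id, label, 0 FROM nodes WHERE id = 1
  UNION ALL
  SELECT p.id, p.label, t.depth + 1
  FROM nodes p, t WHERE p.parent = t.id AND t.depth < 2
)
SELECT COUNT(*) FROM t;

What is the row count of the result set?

7

Base: id=1 (n12) at depth 0.
Iteration 1: rows with parent in {1} -> n28 (id 2, depth 1), n21 (id 3, depth 1), n16 (id 5, depth 1).
Iteration 2: rows with parent in {2,3,5} -> n37 (id 4, depth 2), n38 (id 6, depth 2), n33 (id 9, depth 2).
Iteration 3: depth < 2 fails for all current rows; recursion stops.
Total rows emitted: 7.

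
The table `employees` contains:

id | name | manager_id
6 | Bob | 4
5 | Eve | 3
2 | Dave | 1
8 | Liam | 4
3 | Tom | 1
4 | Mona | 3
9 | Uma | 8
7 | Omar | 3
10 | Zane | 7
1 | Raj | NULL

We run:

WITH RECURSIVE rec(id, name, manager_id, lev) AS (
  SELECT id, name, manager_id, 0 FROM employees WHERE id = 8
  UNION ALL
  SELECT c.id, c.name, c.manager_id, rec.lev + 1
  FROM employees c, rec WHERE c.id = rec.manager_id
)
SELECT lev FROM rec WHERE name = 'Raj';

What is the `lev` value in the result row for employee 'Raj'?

Base: id=8 (Liam), manager_id=4, lev 0.
Iteration 1: join on id=4 -> Mona (id 4, manager_id=3, lev 1).
Iteration 2: join on id=3 -> Tom (id 3, manager_id=1, lev 2).
Iteration 3: join on id=1 -> Raj (id 1, manager_id=NULL, lev 3).
Iteration 4: manager_id is NULL; no match; recursion stops.

3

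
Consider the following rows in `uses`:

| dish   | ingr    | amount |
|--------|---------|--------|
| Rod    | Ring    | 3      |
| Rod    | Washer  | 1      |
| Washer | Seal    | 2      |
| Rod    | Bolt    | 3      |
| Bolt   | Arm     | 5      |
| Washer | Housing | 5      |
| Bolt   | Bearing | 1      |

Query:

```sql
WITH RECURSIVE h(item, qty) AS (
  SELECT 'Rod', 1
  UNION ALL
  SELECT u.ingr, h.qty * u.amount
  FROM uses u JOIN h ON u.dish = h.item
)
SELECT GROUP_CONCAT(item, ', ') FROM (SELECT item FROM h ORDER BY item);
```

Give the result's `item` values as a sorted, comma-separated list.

Arm, Bearing, Bolt, Housing, Ring, Rod, Seal, Washer

Base: (Rod, qty=1).
Iteration 1: components of {Rod} -> Bolt = 1*3 = 3, Ring = 1*3 = 3, Washer = 1*1 = 1.
Iteration 2: components of {Bolt,Ring,Washer} -> Arm = 3*5 = 15, Bearing = 3*1 = 3, Housing = 1*5 = 5, Seal = 1*2 = 2.
Iteration 3: no further components; recursion stops.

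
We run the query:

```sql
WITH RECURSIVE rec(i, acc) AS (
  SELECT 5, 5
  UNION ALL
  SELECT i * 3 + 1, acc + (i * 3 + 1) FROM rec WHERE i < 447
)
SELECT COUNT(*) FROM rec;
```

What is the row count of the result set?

Base: i=5, acc=5.
Iteration 1: 5 < 447 holds -> i = 5 * 3 + 1 = 16, acc = 5 + 16 = 21.
Iteration 2: 16 < 447 holds -> i = 16 * 3 + 1 = 49, acc = 21 + 49 = 70.
Iteration 3: 49 < 447 holds -> i = 49 * 3 + 1 = 148, acc = 70 + 148 = 218.
Iteration 4: 148 < 447 holds -> i = 148 * 3 + 1 = 445, acc = 218 + 445 = 663.
Iteration 5: 445 < 447 holds -> i = 445 * 3 + 1 = 1336, acc = 663 + 1336 = 1999.
Iteration 6: 1336 < 447 fails; recursion stops.
Total rows emitted: 6.

6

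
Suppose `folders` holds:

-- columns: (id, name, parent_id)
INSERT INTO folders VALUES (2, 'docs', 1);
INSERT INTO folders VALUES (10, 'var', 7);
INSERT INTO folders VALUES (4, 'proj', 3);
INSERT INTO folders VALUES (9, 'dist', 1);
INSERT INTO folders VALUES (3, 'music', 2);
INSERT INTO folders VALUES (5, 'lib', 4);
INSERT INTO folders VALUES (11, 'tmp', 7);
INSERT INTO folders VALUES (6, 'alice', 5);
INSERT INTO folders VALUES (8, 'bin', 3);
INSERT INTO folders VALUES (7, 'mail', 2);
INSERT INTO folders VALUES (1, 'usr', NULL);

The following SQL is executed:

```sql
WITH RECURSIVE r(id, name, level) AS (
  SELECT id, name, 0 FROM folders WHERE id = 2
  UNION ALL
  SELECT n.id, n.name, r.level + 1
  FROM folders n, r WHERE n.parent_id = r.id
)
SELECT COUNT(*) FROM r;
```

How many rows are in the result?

9

Base: id=2 (docs) at level 0.
Iteration 1: rows with parent_id in {2} -> music (id 3, level 1), mail (id 7, level 1).
Iteration 2: rows with parent_id in {3,7} -> proj (id 4, level 2), bin (id 8, level 2), var (id 10, level 2), tmp (id 11, level 2).
Iteration 3: rows with parent_id in {4,8,10,11} -> lib (id 5, level 3).
Iteration 4: rows with parent_id in {5} -> alice (id 6, level 4).
Iteration 5: no rows with parent_id in {6}; recursion stops.
Total rows emitted: 9.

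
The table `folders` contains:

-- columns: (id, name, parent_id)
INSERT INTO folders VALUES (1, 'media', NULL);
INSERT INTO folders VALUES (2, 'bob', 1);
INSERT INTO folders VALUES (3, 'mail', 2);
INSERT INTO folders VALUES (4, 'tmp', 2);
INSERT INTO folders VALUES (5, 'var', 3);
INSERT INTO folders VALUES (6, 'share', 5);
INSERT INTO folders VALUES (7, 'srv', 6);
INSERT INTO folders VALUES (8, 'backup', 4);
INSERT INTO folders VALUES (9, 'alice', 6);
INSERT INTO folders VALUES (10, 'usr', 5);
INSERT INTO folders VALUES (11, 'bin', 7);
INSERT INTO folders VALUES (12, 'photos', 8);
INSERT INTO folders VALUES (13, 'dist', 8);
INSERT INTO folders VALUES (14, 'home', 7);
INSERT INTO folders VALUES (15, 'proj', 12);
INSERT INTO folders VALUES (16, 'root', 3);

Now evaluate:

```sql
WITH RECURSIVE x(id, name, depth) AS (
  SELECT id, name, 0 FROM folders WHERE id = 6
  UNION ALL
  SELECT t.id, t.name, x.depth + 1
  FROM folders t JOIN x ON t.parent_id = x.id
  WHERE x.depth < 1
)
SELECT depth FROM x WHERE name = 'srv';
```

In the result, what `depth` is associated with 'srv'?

Base: id=6 (share) at depth 0.
Iteration 1: rows with parent_id in {6} -> srv (id 7, depth 1), alice (id 9, depth 1).
Iteration 2: depth < 1 fails for all current rows; recursion stops.

1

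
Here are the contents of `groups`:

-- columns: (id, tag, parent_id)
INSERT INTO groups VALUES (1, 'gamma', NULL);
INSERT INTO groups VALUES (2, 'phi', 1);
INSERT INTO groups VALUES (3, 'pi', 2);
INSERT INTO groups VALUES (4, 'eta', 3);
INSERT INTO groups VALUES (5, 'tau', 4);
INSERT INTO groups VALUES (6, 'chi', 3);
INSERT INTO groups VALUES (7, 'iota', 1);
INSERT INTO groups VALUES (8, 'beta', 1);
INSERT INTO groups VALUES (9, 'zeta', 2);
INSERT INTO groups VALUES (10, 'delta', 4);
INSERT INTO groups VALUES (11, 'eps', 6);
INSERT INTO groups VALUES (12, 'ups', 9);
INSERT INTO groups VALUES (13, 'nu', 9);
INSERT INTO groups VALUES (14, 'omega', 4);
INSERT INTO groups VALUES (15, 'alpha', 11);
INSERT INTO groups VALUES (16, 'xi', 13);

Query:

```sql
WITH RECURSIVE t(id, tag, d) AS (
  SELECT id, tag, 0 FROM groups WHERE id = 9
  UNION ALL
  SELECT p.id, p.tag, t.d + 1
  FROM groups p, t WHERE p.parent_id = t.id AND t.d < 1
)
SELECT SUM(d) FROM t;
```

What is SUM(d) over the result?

Base: id=9 (zeta) at d 0.
Iteration 1: rows with parent_id in {9} -> ups (id 12, d 1), nu (id 13, d 1).
Iteration 2: d < 1 fails for all current rows; recursion stops.
SUM(d) = 0 + 1 + 1 = 2.

2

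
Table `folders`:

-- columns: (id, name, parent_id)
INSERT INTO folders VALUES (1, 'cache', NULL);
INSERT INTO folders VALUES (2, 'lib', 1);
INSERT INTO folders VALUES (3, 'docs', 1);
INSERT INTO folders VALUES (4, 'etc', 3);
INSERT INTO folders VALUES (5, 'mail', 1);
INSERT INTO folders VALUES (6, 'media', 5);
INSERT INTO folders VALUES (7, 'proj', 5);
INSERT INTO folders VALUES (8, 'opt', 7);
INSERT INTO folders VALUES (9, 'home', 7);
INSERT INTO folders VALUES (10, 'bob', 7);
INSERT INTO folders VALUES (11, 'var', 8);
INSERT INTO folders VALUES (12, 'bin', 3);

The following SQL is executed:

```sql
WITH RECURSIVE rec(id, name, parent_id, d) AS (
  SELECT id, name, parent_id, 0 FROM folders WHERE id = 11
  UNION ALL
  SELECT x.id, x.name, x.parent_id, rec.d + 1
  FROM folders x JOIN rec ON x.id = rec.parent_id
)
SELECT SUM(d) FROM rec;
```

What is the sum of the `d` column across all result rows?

10

Base: id=11 (var), parent_id=8, d 0.
Iteration 1: join on id=8 -> opt (id 8, parent_id=7, d 1).
Iteration 2: join on id=7 -> proj (id 7, parent_id=5, d 2).
Iteration 3: join on id=5 -> mail (id 5, parent_id=1, d 3).
Iteration 4: join on id=1 -> cache (id 1, parent_id=NULL, d 4).
Iteration 5: parent_id is NULL; no match; recursion stops.
SUM(d) = 0 + 1 + 2 + 3 + 4 = 10.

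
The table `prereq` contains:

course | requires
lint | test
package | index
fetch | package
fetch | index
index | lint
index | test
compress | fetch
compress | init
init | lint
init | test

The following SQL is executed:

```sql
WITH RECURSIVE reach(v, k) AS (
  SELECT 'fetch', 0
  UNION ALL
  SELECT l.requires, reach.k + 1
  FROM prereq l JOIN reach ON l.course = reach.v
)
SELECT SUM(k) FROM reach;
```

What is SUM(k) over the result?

21

Base: (fetch, k=0).
Iteration 1: edges from {fetch} -> (index, k=1), (package, k=1).
Iteration 2: edges from {index,package} -> (index, k=2), (lint, k=2), (test, k=2).
Iteration 3: edges from {index,lint,test} -> (lint, k=3), (test, k=3) x2. [UNION ALL keeps all 3 new rows, including repeats]
Iteration 4: edges from {lint,test} -> (test, k=4).
Iteration 5: no outgoing edges from {test}; recursion stops.
SUM(k) = 0 + 1 + 1 + 2 + 2 + 2 + 3 + 3 + 3 + 4 = 21.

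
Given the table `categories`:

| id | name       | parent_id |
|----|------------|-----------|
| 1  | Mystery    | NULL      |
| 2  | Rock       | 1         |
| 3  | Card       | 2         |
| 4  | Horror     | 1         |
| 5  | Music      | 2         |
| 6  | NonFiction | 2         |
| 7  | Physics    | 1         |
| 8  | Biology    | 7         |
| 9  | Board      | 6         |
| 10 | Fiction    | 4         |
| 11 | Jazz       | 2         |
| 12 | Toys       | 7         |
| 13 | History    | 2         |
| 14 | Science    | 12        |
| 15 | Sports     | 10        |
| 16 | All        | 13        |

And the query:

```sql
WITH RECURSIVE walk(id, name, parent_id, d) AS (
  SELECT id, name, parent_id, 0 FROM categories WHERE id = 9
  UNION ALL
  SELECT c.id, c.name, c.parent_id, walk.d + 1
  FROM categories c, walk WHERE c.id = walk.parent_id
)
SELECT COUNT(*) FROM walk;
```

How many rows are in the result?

4

Base: id=9 (Board), parent_id=6, d 0.
Iteration 1: join on id=6 -> NonFiction (id 6, parent_id=2, d 1).
Iteration 2: join on id=2 -> Rock (id 2, parent_id=1, d 2).
Iteration 3: join on id=1 -> Mystery (id 1, parent_id=NULL, d 3).
Iteration 4: parent_id is NULL; no match; recursion stops.
Total rows emitted: 4.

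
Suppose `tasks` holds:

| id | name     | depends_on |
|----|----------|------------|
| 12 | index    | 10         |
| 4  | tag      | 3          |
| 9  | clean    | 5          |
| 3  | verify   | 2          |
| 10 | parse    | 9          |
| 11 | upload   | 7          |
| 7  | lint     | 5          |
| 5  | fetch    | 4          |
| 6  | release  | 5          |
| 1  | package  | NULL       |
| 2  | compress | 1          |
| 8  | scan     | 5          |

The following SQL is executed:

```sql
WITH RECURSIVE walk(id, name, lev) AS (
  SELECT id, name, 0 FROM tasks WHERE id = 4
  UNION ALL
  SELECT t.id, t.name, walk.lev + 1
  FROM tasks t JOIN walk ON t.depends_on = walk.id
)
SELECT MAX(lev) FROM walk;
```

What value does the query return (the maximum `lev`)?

4

Base: id=4 (tag) at lev 0.
Iteration 1: rows with depends_on in {4} -> fetch (id 5, lev 1).
Iteration 2: rows with depends_on in {5} -> release (id 6, lev 2), lint (id 7, lev 2), scan (id 8, lev 2), clean (id 9, lev 2).
Iteration 3: rows with depends_on in {6,7,8,9} -> parse (id 10, lev 3), upload (id 11, lev 3).
Iteration 4: rows with depends_on in {10,11} -> index (id 12, lev 4).
Iteration 5: no rows with depends_on in {12}; recursion stops.
lev values: 0, 1, 2, 2, 2, 2, 3, 3, 4; the maximum is 4.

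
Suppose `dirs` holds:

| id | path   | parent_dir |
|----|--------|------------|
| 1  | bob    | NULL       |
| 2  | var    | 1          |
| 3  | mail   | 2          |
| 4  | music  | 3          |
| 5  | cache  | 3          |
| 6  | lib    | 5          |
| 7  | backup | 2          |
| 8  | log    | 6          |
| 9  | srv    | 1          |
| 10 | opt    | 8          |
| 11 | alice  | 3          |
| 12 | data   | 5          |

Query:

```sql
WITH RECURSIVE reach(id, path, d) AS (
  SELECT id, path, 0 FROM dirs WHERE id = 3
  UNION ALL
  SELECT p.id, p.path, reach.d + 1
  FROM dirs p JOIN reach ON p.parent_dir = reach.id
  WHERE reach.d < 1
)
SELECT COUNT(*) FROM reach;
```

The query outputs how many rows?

4

Base: id=3 (mail) at d 0.
Iteration 1: rows with parent_dir in {3} -> music (id 4, d 1), cache (id 5, d 1), alice (id 11, d 1).
Iteration 2: d < 1 fails for all current rows; recursion stops.
Total rows emitted: 4.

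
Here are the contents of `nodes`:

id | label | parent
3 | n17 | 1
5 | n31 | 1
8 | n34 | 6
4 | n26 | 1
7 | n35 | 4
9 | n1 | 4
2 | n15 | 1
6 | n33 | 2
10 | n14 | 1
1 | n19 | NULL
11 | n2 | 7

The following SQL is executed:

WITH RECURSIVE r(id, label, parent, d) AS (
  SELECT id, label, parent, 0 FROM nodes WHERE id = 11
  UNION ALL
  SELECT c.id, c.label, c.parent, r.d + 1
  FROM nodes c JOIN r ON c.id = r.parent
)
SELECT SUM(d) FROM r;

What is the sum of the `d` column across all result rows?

Base: id=11 (n2), parent=7, d 0.
Iteration 1: join on id=7 -> n35 (id 7, parent=4, d 1).
Iteration 2: join on id=4 -> n26 (id 4, parent=1, d 2).
Iteration 3: join on id=1 -> n19 (id 1, parent=NULL, d 3).
Iteration 4: parent is NULL; no match; recursion stops.
SUM(d) = 0 + 1 + 2 + 3 = 6.

6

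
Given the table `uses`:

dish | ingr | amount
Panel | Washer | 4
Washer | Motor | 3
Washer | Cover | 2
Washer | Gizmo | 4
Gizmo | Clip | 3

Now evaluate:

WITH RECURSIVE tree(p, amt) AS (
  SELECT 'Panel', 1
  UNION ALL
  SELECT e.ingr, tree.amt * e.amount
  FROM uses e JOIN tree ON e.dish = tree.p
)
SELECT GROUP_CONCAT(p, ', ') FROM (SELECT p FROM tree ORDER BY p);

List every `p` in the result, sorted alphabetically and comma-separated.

Clip, Cover, Gizmo, Motor, Panel, Washer

Base: (Panel, amt=1).
Iteration 1: components of {Panel} -> Washer = 1*4 = 4.
Iteration 2: components of {Washer} -> Cover = 4*2 = 8, Gizmo = 4*4 = 16, Motor = 4*3 = 12.
Iteration 3: components of {Cover,Gizmo,Motor} -> Clip = 16*3 = 48.
Iteration 4: no further components; recursion stops.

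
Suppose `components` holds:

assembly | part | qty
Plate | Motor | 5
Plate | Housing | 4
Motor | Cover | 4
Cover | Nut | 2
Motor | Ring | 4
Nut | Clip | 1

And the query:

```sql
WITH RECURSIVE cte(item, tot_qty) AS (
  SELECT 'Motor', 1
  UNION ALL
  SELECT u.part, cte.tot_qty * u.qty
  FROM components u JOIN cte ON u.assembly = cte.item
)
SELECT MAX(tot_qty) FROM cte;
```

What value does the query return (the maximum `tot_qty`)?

Base: (Motor, tot_qty=1).
Iteration 1: components of {Motor} -> Cover = 1*4 = 4, Ring = 1*4 = 4.
Iteration 2: components of {Cover,Ring} -> Nut = 4*2 = 8.
Iteration 3: components of {Nut} -> Clip = 8*1 = 8.
Iteration 4: no further components; recursion stops.
tot_qty values: 1, 4, 4, 8, 8; the maximum is 8.

8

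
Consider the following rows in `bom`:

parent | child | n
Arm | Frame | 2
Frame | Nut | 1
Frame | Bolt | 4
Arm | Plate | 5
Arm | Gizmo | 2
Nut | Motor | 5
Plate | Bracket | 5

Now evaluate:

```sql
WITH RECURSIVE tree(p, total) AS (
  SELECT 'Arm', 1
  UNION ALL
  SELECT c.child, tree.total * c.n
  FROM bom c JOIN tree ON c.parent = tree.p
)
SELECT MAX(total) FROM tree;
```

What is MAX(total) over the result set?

Base: (Arm, total=1).
Iteration 1: components of {Arm} -> Frame = 1*2 = 2, Gizmo = 1*2 = 2, Plate = 1*5 = 5.
Iteration 2: components of {Frame,Gizmo,Plate} -> Bolt = 2*4 = 8, Bracket = 5*5 = 25, Nut = 2*1 = 2.
Iteration 3: components of {Bolt,Bracket,Nut} -> Motor = 2*5 = 10.
Iteration 4: no further components; recursion stops.
total values: 1, 2, 5, 2, 2, 8, 25, 10; the maximum is 25.

25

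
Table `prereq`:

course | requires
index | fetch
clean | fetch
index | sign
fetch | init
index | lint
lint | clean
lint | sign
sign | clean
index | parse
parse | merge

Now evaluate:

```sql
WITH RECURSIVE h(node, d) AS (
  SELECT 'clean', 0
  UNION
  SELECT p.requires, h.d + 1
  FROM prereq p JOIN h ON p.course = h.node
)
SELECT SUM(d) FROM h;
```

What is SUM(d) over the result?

3

Base: (clean, d=0).
Iteration 1: edges from {clean} -> (fetch, d=1).
Iteration 2: edges from {fetch} -> (init, d=2).
Iteration 3: no outgoing edges from {init}; recursion stops.
SUM(d) = 0 + 1 + 2 = 3.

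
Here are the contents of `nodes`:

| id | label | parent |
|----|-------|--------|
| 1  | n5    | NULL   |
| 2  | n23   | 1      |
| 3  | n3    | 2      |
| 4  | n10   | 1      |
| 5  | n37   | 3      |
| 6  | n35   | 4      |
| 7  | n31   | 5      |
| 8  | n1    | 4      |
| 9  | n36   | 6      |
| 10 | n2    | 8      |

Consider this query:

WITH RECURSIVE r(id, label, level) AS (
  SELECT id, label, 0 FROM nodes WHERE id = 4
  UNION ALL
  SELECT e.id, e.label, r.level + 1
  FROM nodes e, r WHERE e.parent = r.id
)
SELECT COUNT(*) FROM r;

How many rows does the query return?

Base: id=4 (n10) at level 0.
Iteration 1: rows with parent in {4} -> n35 (id 6, level 1), n1 (id 8, level 1).
Iteration 2: rows with parent in {6,8} -> n36 (id 9, level 2), n2 (id 10, level 2).
Iteration 3: no rows with parent in {9,10}; recursion stops.
Total rows emitted: 5.

5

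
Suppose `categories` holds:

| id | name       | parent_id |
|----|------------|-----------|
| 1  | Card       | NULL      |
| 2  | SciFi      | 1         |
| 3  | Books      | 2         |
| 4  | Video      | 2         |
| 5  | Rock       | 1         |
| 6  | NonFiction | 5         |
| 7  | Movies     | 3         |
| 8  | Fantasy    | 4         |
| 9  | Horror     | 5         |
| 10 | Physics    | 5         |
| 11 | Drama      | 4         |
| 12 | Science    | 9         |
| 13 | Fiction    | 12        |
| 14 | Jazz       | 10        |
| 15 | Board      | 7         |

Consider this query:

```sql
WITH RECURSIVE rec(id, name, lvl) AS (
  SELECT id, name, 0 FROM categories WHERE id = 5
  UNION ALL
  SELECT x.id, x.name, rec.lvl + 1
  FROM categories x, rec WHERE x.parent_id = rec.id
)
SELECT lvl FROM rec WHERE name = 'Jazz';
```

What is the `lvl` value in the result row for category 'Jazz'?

2

Base: id=5 (Rock) at lvl 0.
Iteration 1: rows with parent_id in {5} -> NonFiction (id 6, lvl 1), Horror (id 9, lvl 1), Physics (id 10, lvl 1).
Iteration 2: rows with parent_id in {6,9,10} -> Science (id 12, lvl 2), Jazz (id 14, lvl 2).
Iteration 3: rows with parent_id in {12,14} -> Fiction (id 13, lvl 3).
Iteration 4: no rows with parent_id in {13}; recursion stops.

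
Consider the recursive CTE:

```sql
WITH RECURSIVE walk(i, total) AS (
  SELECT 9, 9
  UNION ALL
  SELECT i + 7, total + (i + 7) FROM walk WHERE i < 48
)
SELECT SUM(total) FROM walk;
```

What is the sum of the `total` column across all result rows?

644

Base: i=9, total=9.
Iteration 1: 9 < 48 holds -> i = 9 + 7 = 16, total = 9 + 16 = 25.
Iteration 2: 16 < 48 holds -> i = 16 + 7 = 23, total = 25 + 23 = 48.
Iteration 3: 23 < 48 holds -> i = 23 + 7 = 30, total = 48 + 30 = 78.
Iteration 4: 30 < 48 holds -> i = 30 + 7 = 37, total = 78 + 37 = 115.
Iteration 5: 37 < 48 holds -> i = 37 + 7 = 44, total = 115 + 44 = 159.
Iteration 6: 44 < 48 holds -> i = 44 + 7 = 51, total = 159 + 51 = 210.
Iteration 7: 51 < 48 fails; recursion stops.
SUM(total) = 9 + 25 + 48 + 78 + 115 + 159 + 210 = 644.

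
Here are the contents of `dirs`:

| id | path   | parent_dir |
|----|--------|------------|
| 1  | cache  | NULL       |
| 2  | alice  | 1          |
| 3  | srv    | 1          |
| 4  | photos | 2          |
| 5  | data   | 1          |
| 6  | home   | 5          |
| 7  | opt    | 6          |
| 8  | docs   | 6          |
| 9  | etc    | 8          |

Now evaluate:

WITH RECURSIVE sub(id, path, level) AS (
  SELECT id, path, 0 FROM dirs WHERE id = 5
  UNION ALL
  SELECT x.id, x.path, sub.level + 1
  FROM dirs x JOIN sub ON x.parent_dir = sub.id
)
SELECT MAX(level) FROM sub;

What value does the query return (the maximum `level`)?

3

Base: id=5 (data) at level 0.
Iteration 1: rows with parent_dir in {5} -> home (id 6, level 1).
Iteration 2: rows with parent_dir in {6} -> opt (id 7, level 2), docs (id 8, level 2).
Iteration 3: rows with parent_dir in {7,8} -> etc (id 9, level 3).
Iteration 4: no rows with parent_dir in {9}; recursion stops.
level values: 0, 1, 2, 2, 3; the maximum is 3.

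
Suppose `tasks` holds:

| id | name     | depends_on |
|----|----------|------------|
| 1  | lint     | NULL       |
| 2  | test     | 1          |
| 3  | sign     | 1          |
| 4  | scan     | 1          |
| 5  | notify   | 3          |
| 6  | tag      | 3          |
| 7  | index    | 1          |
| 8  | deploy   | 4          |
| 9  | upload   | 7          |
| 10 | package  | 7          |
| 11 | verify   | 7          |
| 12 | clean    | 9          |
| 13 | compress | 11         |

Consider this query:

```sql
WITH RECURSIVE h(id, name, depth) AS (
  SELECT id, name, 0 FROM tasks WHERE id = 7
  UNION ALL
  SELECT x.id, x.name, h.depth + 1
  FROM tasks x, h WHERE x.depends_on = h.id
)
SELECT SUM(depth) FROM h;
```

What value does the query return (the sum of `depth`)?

7

Base: id=7 (index) at depth 0.
Iteration 1: rows with depends_on in {7} -> upload (id 9, depth 1), package (id 10, depth 1), verify (id 11, depth 1).
Iteration 2: rows with depends_on in {9,10,11} -> clean (id 12, depth 2), compress (id 13, depth 2).
Iteration 3: no rows with depends_on in {12,13}; recursion stops.
SUM(depth) = 0 + 1 + 1 + 1 + 2 + 2 = 7.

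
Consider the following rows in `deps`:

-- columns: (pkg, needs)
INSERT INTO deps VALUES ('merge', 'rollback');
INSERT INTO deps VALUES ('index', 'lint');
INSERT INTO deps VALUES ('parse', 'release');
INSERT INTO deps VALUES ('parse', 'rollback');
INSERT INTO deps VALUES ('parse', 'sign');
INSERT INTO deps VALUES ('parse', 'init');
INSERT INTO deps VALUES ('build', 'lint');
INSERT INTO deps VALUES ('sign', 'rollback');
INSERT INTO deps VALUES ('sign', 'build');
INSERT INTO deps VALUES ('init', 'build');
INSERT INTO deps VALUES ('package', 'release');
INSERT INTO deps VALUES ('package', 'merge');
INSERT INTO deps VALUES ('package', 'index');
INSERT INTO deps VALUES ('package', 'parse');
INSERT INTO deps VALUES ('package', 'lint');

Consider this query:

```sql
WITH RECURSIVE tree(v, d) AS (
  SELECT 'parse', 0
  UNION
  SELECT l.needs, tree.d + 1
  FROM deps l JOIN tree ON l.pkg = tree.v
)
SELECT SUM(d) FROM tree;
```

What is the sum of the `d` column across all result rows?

Base: (parse, d=0).
Iteration 1: edges from {parse} -> (init, d=1), (release, d=1), (rollback, d=1), (sign, d=1).
Iteration 2: edges from {init,release,rollback,sign} -> (build, d=2), (rollback, d=2). [UNION drops 1 duplicate row(s)]
Iteration 3: edges from {build,rollback} -> (lint, d=3).
Iteration 4: no outgoing edges from {lint}; recursion stops.
SUM(d) = 0 + 1 + 1 + 1 + 1 + 2 + 2 + 3 = 11.

11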